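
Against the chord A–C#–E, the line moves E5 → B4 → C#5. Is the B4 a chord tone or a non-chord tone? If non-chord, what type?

The harmony at that moment is A major triad (A, C#, E); B4 is not a chord tone.
It is approached by leap down from E5 and left by step up to C#5.
Leap in, step out — an appoggiatura.

Non-chord tone — an appoggiatura.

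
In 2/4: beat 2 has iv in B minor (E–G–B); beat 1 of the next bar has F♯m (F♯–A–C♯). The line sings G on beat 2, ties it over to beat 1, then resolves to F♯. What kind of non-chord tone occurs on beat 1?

The harmony at that moment is F♯ minor triad (F♯, A, C♯); G is not a chord tone.
It is held over (the same pitch as the preceding G) and left by step down to F♯.
Held over from the previous chord and resolving down by step — a suspension.

Suspension.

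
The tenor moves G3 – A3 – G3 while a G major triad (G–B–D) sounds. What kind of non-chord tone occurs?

The harmony at that moment is G major triad (G, B, D); A3 is not a chord tone.
It is approached by step up from G3 and left by step down to G3.
Step away and step back to the same note — a neighbor tone (upper neighbor).

A3 is a neighbor tone.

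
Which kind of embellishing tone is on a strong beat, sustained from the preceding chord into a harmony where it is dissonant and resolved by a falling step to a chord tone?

Suspension.

Approach: by preparation — the pitch is first a chord tone, then held (tied or repeated) while the harmony changes under it. Departure: down by step. Metric position: strong.
A prepared dissonance that resolves downward by step — a suspension. (The same figure resolving upward would be a retardation.)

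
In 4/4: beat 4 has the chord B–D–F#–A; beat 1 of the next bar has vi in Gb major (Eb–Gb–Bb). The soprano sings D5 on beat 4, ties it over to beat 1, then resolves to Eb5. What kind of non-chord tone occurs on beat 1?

The harmony at that moment is Eb minor triad (Eb, Gb, Bb); D5 is not a chord tone.
It is held over (the same pitch as the preceding D5) and left by step up to Eb5.
Held over from the previous chord and resolving up by step — a retardation.

Retardation.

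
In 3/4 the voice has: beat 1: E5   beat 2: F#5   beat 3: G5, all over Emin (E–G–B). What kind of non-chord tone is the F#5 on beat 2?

The harmony at that moment is E minor triad (E, G, B); F#5 is not a chord tone.
It is approached by step up from E5 and left by step up to G5.
Step in, step out in the same direction — a passing tone.

Passing tone.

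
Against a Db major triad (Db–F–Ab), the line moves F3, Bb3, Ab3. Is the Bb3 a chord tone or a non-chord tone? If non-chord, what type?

Non-chord tone — an appoggiatura.

The harmony at that moment is Db major triad (Db, F, Ab); Bb3 is not a chord tone.
It is approached by leap up from F3 and left by step down to Ab3.
Leap in, step out — an appoggiatura.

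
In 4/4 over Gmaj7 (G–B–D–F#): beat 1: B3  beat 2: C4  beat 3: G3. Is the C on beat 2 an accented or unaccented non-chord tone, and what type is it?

Unaccented escape tone.

The harmony at that moment is G major seventh chord (G, B, D, F#); C4 is not a chord tone.
It is approached by step up from B3 and left by leap down to G3.
Step in, leap out — an escape tone.
It falls on a weak beat, so it is unaccented.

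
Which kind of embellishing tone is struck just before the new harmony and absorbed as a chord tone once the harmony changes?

Approach: ahead of the chord change (typically by step), so it is dissonant against the current harmony. Departure: none — the same pitch is restated or held and is a chord tone of the new harmony.
Dissonant first, consonant once the harmony catches up: the note simply arrives early — an anticipation. (The reverse timing, consonant first and dissonant after the change, would be a suspension or retardation.)

Anticipation.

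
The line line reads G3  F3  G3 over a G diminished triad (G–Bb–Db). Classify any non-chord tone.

The harmony at that moment is G diminished triad (G, Bb, Db); F3 is not a chord tone.
It is approached by step down from G3 and left by step up to G3.
Step away and step back to the same note — a neighbor tone (lower neighbor).

F3 is a neighbor tone.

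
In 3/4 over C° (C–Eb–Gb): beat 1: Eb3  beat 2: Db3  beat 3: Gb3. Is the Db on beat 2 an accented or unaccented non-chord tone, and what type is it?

Unaccented escape tone.

The harmony at that moment is C diminished triad (C, Eb, Gb); Db3 is not a chord tone.
It is approached by step down from Eb3 and left by leap up to Gb3.
Step in, leap out — an escape tone.
It falls on a weak beat, so it is unaccented.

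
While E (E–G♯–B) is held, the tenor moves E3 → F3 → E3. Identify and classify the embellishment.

F3 is a neighbor tone.

The harmony at that moment is E major triad (E, G♯, B); F3 is not a chord tone.
It is approached by step up from E3 and left by step down to E3.
Step away and step back to the same note — a neighbor tone (upper neighbor).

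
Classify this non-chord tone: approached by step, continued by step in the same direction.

Passing tone.

Approach: by step. Departure: by step, continuing in the same direction.
Stepwise on both sides with no change of direction means the note fills in the space between two different chord tones — a passing tone. (Had it turned back to its starting note it would be a neighbor tone instead.)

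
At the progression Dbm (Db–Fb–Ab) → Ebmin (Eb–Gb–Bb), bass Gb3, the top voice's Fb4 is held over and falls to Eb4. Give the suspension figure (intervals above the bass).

7–6 suspension.

At the second chord the bass is Gb3. The suspended Fb4 lies a seventh above the bass; after resolving down by step to Eb4, the interval above the bass becomes a sixth.
Suspension figures are named by those two intervals: 7–6.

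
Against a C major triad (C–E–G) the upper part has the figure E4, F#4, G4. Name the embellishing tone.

F#4 is a passing tone.

The harmony at that moment is C major triad (C, E, G); F#4 is not a chord tone.
It is approached by step up from E4 and left by step up to G4.
Step in, step out in the same direction — a passing tone.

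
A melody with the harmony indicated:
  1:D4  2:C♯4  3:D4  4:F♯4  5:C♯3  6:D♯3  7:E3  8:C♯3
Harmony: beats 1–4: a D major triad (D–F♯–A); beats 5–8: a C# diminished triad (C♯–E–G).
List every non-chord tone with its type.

C♯4 (beat 2) — neighbor tone; D♯3 (beat 6) — passing tone.

The harmony at that moment is D major triad (D, F♯, A); C♯4 is not a chord tone.
It is approached by step down from D4 and left by step up to D4.
Step away and step back to the same note — a neighbor tone (lower neighbor).
The harmony at that moment is C♯ diminished triad (C♯, E, G); D♯3 is not a chord tone.
It is approached by step up from C♯3 and left by step up to E3.
Step in, step out in the same direction — a passing tone.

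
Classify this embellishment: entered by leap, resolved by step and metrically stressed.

Appoggiatura.

Approach: by leap. Departure: by step. Metric position: strong.
Leap in, step out, in a metrically strong position — an appoggiatura. (It is the mirror image of the escape tone, which steps in and leaps out from a weak position.)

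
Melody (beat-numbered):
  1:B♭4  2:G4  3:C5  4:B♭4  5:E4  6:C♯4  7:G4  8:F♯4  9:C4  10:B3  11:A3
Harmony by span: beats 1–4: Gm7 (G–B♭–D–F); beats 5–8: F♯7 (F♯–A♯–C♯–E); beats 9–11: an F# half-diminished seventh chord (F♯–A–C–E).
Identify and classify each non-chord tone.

C5 (beat 3) — appoggiatura; G4 (beat 7) — appoggiatura; B3 (beat 10) — passing tone.

The harmony at that moment is G minor seventh chord (G, B♭, D, F); C5 is not a chord tone.
It is approached by leap up from G4 and left by step down to B♭4.
Leap in, step out — an appoggiatura.
The harmony at that moment is F♯ dominant seventh chord (F♯, A♯, C♯, E); G4 is not a chord tone.
It is approached by leap up from C♯4 and left by step down to F♯4.
Leap in, step out — an appoggiatura.
The harmony at that moment is F♯ half-diminished seventh chord (F♯, A, C, E); B3 is not a chord tone.
It is approached by step down from C4 and left by step down to A3.
Step in, step out in the same direction — a passing tone.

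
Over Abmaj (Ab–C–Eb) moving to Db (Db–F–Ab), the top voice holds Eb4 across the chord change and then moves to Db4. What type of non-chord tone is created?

The harmony at that moment is Db major triad (Db, F, Ab); Eb4 is not a chord tone.
It is held over (the same pitch as the preceding Eb4) and left by step down to Db4.
Held over from the previous chord and resolving down by step — a suspension.

Eb4 is a suspension.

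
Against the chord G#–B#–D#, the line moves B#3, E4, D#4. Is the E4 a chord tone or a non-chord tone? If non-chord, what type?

The harmony at that moment is G# major triad (G#, B#, D#); E4 is not a chord tone.
It is approached by leap up from B#3 and left by step down to D#4.
Leap in, step out — an appoggiatura.

Non-chord tone — an appoggiatura.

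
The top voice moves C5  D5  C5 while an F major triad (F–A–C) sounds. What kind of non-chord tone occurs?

The harmony at that moment is F major triad (F, A, C); D5 is not a chord tone.
It is approached by step up from C5 and left by step down to C5.
Step away and step back to the same note — a neighbor tone (upper neighbor).

D5 is a neighbor tone.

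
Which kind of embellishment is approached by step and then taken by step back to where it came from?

Approach: by step. Departure: by step in the opposite direction, back to the starting pitch.
Stepwise on both sides but reversing to return to the same chord tone — a neighbor tone. (Had it continued onward in the same direction it would be a passing tone instead.)

Neighbor tone.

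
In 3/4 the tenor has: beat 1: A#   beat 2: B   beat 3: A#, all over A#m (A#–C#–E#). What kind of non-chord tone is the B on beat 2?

The harmony at that moment is A# minor triad (A#, C#, E#); B is not a chord tone.
It is approached by step up from A# and left by step down to A#.
Step away and step back to the same note — a neighbor tone (upper neighbor).

Upper neighbor tone.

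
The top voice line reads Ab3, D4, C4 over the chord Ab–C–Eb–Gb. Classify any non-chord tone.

D4 is an appoggiatura.

The harmony at that moment is Ab dominant seventh chord (Ab, C, Eb, Gb); D4 is not a chord tone.
It is approached by leap up from Ab3 and left by step down to C4.
Leap in, step out — an appoggiatura.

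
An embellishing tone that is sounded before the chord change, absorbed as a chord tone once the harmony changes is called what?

Anticipation.

Approach: ahead of the chord change (typically by step), so it is dissonant against the current harmony. Departure: none — the same pitch is restated or held and is a chord tone of the new harmony.
Dissonant first, consonant once the harmony catches up: the note simply arrives early — an anticipation. (The reverse timing, consonant first and dissonant after the change, would be a suspension or retardation.)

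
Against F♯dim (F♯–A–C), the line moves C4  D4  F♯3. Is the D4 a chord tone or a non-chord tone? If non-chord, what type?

Non-chord tone — an escape tone.

The harmony at that moment is F♯ diminished triad (F♯, A, C); D4 is not a chord tone.
It is approached by step up from C4 and left by leap down to F♯3.
Step in, leap out — an escape tone.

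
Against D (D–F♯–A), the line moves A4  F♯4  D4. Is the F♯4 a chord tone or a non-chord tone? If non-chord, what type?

D major triad contains D, F♯, A; F♯ is the third, so it is a chord tone.

Chord tone (the third of D major triad).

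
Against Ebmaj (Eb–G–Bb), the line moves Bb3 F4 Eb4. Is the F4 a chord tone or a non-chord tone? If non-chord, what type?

The harmony at that moment is Eb major triad (Eb, G, Bb); F4 is not a chord tone.
It is approached by leap up from Bb3 and left by step down to Eb4.
Leap in, step out — an appoggiatura.

Non-chord tone — an appoggiatura.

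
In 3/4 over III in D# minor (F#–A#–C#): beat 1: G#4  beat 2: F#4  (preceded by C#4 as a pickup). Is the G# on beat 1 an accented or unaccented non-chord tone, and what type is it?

The harmony at that moment is F# major triad (F#, A#, C#); G#4 is not a chord tone.
It is approached by leap up from C#4 and left by step down to F#4.
Leap in, step out — an appoggiatura.
It falls on the downbeat, so it is accented.

Accented appoggiatura.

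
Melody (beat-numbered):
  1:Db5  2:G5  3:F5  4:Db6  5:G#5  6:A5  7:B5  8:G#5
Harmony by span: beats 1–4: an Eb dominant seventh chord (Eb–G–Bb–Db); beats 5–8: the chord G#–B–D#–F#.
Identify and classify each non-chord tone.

F5 (beat 3) — escape tone; A5 (beat 6) — passing tone.

The harmony at that moment is Eb dominant seventh chord (Eb, G, Bb, Db); F5 is not a chord tone.
It is approached by step down from G5 and left by leap up to Db6.
Step in, leap out — an escape tone.
The harmony at that moment is G# minor seventh chord (G#, B, D#, F#); A5 is not a chord tone.
It is approached by step up from G#5 and left by step up to B5.
Step in, step out in the same direction — a passing tone.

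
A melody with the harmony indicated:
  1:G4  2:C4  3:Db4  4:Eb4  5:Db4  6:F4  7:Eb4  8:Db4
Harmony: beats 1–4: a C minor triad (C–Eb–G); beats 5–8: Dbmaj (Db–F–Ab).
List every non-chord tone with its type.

Db4 (beat 3) — passing tone; Eb4 (beat 7) — passing tone.

The harmony at that moment is C minor triad (C, Eb, G); Db4 is not a chord tone.
It is approached by step up from C4 and left by step up to Eb4.
Step in, step out in the same direction — a passing tone.
The harmony at that moment is Db major triad (Db, F, Ab); Eb4 is not a chord tone.
It is approached by step down from F4 and left by step down to Db4.
Step in, step out in the same direction — a passing tone.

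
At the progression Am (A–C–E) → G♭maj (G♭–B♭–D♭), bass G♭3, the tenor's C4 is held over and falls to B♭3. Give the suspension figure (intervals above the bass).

At the second chord the bass is G♭3. The suspended C4 lies a fourth above the bass; after resolving down by step to B♭3, the interval above the bass becomes a third.
Suspension figures are named by those two intervals: 4–3.

4–3 suspension.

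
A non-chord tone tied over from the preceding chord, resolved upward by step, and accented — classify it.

Approach: by preparation — the pitch is first a chord tone, then held (tied or repeated) while the harmony changes under it. Departure: up by step. Metric position: strong.
A prepared dissonance that resolves upward by step — a retardation. (The same figure resolving downward would be a suspension.)

Retardation.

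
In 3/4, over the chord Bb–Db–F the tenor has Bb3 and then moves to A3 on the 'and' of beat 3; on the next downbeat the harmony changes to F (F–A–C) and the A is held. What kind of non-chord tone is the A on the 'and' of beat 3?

Anticipation.

The harmony at that moment is Bb minor triad (Bb, Db, F); A3 is not a chord tone.
It is approached by step down from Bb3 and then sustained as the same pitch into the next harmony.
Arriving early and becoming a chord tone when the harmony changes — an anticipation.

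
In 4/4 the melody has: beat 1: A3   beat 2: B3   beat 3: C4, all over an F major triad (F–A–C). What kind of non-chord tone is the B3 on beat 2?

The harmony at that moment is F major triad (F, A, C); B3 is not a chord tone.
It is approached by step up from A3 and left by step up to C4.
Step in, step out in the same direction — a passing tone.

Passing tone.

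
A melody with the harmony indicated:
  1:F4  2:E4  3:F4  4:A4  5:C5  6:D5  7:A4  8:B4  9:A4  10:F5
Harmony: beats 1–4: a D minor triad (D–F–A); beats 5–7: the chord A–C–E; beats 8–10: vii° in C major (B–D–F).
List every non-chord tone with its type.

E4 (beat 2) — neighbor tone; D5 (beat 6) — escape tone; A4 (beat 9) — escape tone.

The harmony at that moment is D minor triad (D, F, A); E4 is not a chord tone.
It is approached by step down from F4 and left by step up to F4.
Step away and step back to the same note — a neighbor tone (lower neighbor).
The harmony at that moment is A minor triad (A, C, E); D5 is not a chord tone.
It is approached by step up from C5 and left by leap down to A4.
Step in, leap out — an escape tone.
The harmony at that moment is B diminished triad (B, D, F); A4 is not a chord tone.
It is approached by step down from B4 and left by leap up to F5.
Step in, leap out — an escape tone.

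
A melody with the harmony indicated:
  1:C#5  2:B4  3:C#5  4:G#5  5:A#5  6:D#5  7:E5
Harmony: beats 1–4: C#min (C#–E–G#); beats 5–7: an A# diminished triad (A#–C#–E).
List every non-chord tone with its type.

The harmony at that moment is C# minor triad (C#, E, G#); B4 is not a chord tone.
It is approached by step down from C#5 and left by step up to C#5.
Step away and step back to the same note — a neighbor tone (lower neighbor).
The harmony at that moment is A# diminished triad (A#, C#, E); D#5 is not a chord tone.
It is approached by leap down from A#5 and left by step up to E5.
Leap in, step out — an appoggiatura.

B4 (beat 2) — neighbor tone; D#5 (beat 6) — appoggiatura.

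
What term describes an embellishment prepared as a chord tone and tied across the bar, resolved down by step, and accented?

Approach: by preparation — the pitch is first a chord tone, then held (tied or repeated) while the harmony changes under it. Departure: down by step. Metric position: strong.
A prepared dissonance that resolves downward by step — a suspension. (The same figure resolving upward would be a retardation.)

Suspension.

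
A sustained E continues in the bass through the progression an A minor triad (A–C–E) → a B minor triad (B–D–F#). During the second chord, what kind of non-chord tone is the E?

Pedal tone (pedal point).

The harmony at that moment is B minor triad (B, D, F#); E is not a chord tone.
It is held over (the same pitch as the preceding E) and then sustained as the same pitch into the next harmony.
Sustained through a change of harmony — a pedal tone.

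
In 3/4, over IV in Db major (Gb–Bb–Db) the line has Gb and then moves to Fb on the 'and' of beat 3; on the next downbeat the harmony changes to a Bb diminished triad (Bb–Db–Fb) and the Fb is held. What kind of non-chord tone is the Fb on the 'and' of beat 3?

Anticipation.

The harmony at that moment is Gb major triad (Gb, Bb, Db); Fb is not a chord tone.
It is approached by step down from Gb and then sustained as the same pitch into the next harmony.
Arriving early and becoming a chord tone when the harmony changes — an anticipation.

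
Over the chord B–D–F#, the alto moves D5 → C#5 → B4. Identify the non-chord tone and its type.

The harmony at that moment is B minor triad (B, D, F#); C#5 is not a chord tone.
It is approached by step down from D5 and left by step down to B4.
Step in, step out in the same direction — a passing tone.

C#5 is a passing tone.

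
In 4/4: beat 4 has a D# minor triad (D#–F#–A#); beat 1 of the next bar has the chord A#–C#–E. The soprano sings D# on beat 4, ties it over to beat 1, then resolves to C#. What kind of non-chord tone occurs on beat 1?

The harmony at that moment is A# diminished triad (A#, C#, E); D# is not a chord tone.
It is held over (the same pitch as the preceding D#) and left by step down to C#.
Held over from the previous chord and resolving down by step — a suspension.

Suspension.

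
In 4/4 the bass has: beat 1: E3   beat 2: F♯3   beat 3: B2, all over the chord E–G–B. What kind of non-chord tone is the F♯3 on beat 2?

The harmony at that moment is E minor triad (E, G, B); F♯3 is not a chord tone.
It is approached by step up from E3 and left by leap down to B2.
Step in, leap out, on a weak beat — an escape tone.

Escape tone.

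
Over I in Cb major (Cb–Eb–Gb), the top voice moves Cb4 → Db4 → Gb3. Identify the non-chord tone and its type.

Db4 is an escape tone.

The harmony at that moment is Cb major triad (Cb, Eb, Gb); Db4 is not a chord tone.
It is approached by step up from Cb4 and left by leap down to Gb3.
Step in, leap out — an escape tone.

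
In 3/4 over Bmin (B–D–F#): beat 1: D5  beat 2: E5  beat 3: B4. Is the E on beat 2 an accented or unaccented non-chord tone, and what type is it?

The harmony at that moment is B minor triad (B, D, F#); E5 is not a chord tone.
It is approached by step up from D5 and left by leap down to B4.
Step in, leap out — an escape tone.
It falls on a weak beat, so it is unaccented.

Unaccented escape tone.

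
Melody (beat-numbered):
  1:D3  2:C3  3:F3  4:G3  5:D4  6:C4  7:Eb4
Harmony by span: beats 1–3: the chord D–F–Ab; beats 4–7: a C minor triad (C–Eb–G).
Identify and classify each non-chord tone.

The harmony at that moment is D diminished triad (D, F, Ab); C3 is not a chord tone.
It is approached by step down from D3 and left by leap up to F3.
Step in, leap out — an escape tone.
The harmony at that moment is C minor triad (C, Eb, G); D4 is not a chord tone.
It is approached by leap up from G3 and left by step down to C4.
Leap in, step out — an appoggiatura.

C3 (beat 2) — escape tone; D4 (beat 5) — appoggiatura.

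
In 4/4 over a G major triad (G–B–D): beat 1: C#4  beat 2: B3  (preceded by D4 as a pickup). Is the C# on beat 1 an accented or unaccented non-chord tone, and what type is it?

Accented passing tone.

The harmony at that moment is G major triad (G, B, D); C#4 is not a chord tone.
It is approached by step down from D4 and left by step down to B3.
Step in, step out in the same direction — a passing tone.
It falls on the downbeat, so it is accented.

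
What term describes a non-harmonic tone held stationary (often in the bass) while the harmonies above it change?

Pedal tone.

Approach: none. Departure: none — a single pitch is sustained while the chords change around it, passing through harmonies that do not contain it.
No melodic motion at all; the dissonance is created entirely by the moving harmonies against the stationary note — a pedal tone (pedal point).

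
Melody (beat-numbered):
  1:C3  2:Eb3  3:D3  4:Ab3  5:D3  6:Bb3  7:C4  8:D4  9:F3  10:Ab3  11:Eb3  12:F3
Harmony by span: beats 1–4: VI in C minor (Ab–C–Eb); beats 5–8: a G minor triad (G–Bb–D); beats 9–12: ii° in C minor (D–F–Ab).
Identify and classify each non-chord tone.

D3 (beat 3) — escape tone; C4 (beat 7) — passing tone; Eb3 (beat 11) — appoggiatura.

The harmony at that moment is Ab major triad (Ab, C, Eb); D3 is not a chord tone.
It is approached by step down from Eb3 and left by leap up to Ab3.
Step in, leap out — an escape tone.
The harmony at that moment is G minor triad (G, Bb, D); C4 is not a chord tone.
It is approached by step up from Bb3 and left by step up to D4.
Step in, step out in the same direction — a passing tone.
The harmony at that moment is D diminished triad (D, F, Ab); Eb3 is not a chord tone.
It is approached by leap down from Ab3 and left by step up to F3.
Leap in, step out — an appoggiatura.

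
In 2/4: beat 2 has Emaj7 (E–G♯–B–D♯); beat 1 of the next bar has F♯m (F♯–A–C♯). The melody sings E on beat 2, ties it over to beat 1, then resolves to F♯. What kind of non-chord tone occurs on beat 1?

Retardation.

The harmony at that moment is F♯ minor triad (F♯, A, C♯); E is not a chord tone.
It is held over (the same pitch as the preceding E) and left by step up to F♯.
Held over from the previous chord and resolving up by step — a retardation.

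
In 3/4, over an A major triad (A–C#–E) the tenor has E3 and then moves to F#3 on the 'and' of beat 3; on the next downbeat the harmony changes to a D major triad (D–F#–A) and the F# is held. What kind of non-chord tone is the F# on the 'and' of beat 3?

The harmony at that moment is A major triad (A, C#, E); F#3 is not a chord tone.
It is approached by step up from E3 and then sustained as the same pitch into the next harmony.
Arriving early and becoming a chord tone when the harmony changes — an anticipation.

Anticipation.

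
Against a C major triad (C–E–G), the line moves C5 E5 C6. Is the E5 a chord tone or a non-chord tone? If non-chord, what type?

C major triad contains C, E, G; E is the third, so it is a chord tone.

Chord tone (the third of C major triad).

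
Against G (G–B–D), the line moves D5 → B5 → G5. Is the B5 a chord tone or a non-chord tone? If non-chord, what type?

G major triad contains G, B, D; B is the third, so it is a chord tone.

Chord tone (the third of G major triad).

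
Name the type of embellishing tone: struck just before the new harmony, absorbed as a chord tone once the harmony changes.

Anticipation.

Approach: ahead of the chord change (typically by step), so it is dissonant against the current harmony. Departure: none — the same pitch is restated or held and is a chord tone of the new harmony.
Dissonant first, consonant once the harmony catches up: the note simply arrives early — an anticipation. (The reverse timing, consonant first and dissonant after the change, would be a suspension or retardation.)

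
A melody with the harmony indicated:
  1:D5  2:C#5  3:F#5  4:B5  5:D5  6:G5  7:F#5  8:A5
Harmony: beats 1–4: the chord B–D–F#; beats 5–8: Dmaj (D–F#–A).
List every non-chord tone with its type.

The harmony at that moment is B minor triad (B, D, F#); C#5 is not a chord tone.
It is approached by step down from D5 and left by leap up to F#5.
Step in, leap out — an escape tone.
The harmony at that moment is D major triad (D, F#, A); G5 is not a chord tone.
It is approached by leap up from D5 and left by step down to F#5.
Leap in, step out — an appoggiatura.

C#5 (beat 2) — escape tone; G5 (beat 6) — appoggiatura.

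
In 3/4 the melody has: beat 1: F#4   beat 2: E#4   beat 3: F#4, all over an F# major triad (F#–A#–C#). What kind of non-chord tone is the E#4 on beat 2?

The harmony at that moment is F# major triad (F#, A#, C#); E#4 is not a chord tone.
It is approached by step down from F#4 and left by step up to F#4.
Step away and step back to the same note — a neighbor tone (lower neighbor).

Lower neighbor tone.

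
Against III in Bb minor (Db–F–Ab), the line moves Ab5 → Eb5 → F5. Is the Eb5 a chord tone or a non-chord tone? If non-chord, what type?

The harmony at that moment is Db major triad (Db, F, Ab); Eb5 is not a chord tone.
It is approached by leap down from Ab5 and left by step up to F5.
Leap in, step out — an appoggiatura.

Non-chord tone — an appoggiatura.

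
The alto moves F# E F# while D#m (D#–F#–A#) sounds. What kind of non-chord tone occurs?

The harmony at that moment is D# minor triad (D#, F#, A#); E is not a chord tone.
It is approached by step down from F# and left by step up to F#.
Step away and step back to the same note — a neighbor tone (lower neighbor).

E is a neighbor tone.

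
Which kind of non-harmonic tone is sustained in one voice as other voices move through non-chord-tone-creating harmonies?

Pedal tone.

Approach: none. Departure: none — a single pitch is sustained while the chords change around it, passing through harmonies that do not contain it.
No melodic motion at all; the dissonance is created entirely by the moving harmonies against the stationary note — a pedal tone (pedal point).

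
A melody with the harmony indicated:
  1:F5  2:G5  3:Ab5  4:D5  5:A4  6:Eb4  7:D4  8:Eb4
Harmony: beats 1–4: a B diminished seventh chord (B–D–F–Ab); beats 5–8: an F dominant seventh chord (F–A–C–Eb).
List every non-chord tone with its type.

G5 (beat 2) — passing tone; D4 (beat 7) — neighbor tone.

The harmony at that moment is B diminished seventh chord (B, D, F, Ab); G5 is not a chord tone.
It is approached by step up from F5 and left by step up to Ab5.
Step in, step out in the same direction — a passing tone.
The harmony at that moment is F dominant seventh chord (F, A, C, Eb); D4 is not a chord tone.
It is approached by step down from Eb4 and left by step up to Eb4.
Step away and step back to the same note — a neighbor tone (lower neighbor).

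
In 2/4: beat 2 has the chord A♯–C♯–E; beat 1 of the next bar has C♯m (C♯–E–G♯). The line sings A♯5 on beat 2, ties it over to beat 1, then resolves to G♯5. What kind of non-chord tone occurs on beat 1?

The harmony at that moment is C♯ minor triad (C♯, E, G♯); A♯5 is not a chord tone.
It is held over (the same pitch as the preceding A♯5) and left by step down to G♯5.
Held over from the previous chord and resolving down by step — a suspension.

Suspension.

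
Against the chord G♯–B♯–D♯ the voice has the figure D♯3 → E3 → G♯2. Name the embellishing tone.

E3 is an escape tone.

The harmony at that moment is G♯ major triad (G♯, B♯, D♯); E3 is not a chord tone.
It is approached by step up from D♯3 and left by leap down to G♯2.
Step in, leap out — an escape tone.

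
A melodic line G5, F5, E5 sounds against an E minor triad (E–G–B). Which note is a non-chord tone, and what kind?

The harmony at that moment is E minor triad (E, G, B); F5 is not a chord tone.
It is approached by step down from G5 and left by step down to E5.
Step in, step out in the same direction — a passing tone.

F5 is a passing tone.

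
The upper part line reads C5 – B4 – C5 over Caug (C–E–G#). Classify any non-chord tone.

The harmony at that moment is C augmented triad (C, E, G#); B4 is not a chord tone.
It is approached by step down from C5 and left by step up to C5.
Step away and step back to the same note — a neighbor tone (lower neighbor).

B4 is a neighbor tone.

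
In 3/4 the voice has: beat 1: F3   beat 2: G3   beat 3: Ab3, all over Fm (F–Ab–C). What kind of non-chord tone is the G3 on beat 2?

The harmony at that moment is F minor triad (F, Ab, C); G3 is not a chord tone.
It is approached by step up from F3 and left by step up to Ab3.
Step in, step out in the same direction — a passing tone.

Passing tone.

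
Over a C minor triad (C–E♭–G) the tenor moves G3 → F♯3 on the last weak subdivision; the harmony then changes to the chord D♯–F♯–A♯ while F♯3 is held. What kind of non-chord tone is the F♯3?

The harmony at that moment is C minor triad (C, E♭, G); F♯3 is not a chord tone.
It is approached by step down from G3 and then sustained as the same pitch into the next harmony.
Arriving early and becoming a chord tone when the harmony changes — an anticipation.

F♯3 is an anticipation.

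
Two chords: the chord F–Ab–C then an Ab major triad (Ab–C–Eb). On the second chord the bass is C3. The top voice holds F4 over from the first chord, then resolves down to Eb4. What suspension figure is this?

4–3 suspension.

At the second chord the bass is C3. The suspended F4 lies a fourth above the bass; after resolving down by step to Eb4, the interval above the bass becomes a third.
Suspension figures are named by those two intervals: 4–3.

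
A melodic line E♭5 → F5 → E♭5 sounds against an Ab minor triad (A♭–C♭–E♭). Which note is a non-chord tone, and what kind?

F5 is a neighbor tone.

The harmony at that moment is A♭ minor triad (A♭, C♭, E♭); F5 is not a chord tone.
It is approached by step up from E♭5 and left by step down to E♭5.
Step away and step back to the same note — a neighbor tone (upper neighbor).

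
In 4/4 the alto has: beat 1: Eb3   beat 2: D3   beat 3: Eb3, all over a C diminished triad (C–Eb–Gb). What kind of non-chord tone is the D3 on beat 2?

Lower neighbor tone.

The harmony at that moment is C diminished triad (C, Eb, Gb); D3 is not a chord tone.
It is approached by step down from Eb3 and left by step up to Eb3.
Step away and step back to the same note — a neighbor tone (lower neighbor).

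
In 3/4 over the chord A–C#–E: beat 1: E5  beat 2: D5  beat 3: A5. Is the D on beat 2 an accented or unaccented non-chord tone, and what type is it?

Unaccented escape tone.

The harmony at that moment is A major triad (A, C#, E); D5 is not a chord tone.
It is approached by step down from E5 and left by leap up to A5.
Step in, leap out — an escape tone.
It falls on a weak beat, so it is unaccented.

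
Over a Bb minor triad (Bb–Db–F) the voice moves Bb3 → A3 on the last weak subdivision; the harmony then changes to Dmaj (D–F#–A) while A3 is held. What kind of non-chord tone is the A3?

A3 is an anticipation.

The harmony at that moment is Bb minor triad (Bb, Db, F); A3 is not a chord tone.
It is approached by step down from Bb3 and then sustained as the same pitch into the next harmony.
Arriving early and becoming a chord tone when the harmony changes — an anticipation.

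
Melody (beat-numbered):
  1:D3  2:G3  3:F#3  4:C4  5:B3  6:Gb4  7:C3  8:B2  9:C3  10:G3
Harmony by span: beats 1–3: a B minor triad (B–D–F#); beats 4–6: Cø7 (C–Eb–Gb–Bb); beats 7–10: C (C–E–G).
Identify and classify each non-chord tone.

The harmony at that moment is B minor triad (B, D, F#); G3 is not a chord tone.
It is approached by leap up from D3 and left by step down to F#3.
Leap in, step out — an appoggiatura.
The harmony at that moment is C half-diminished seventh chord (C, Eb, Gb, Bb); B3 is not a chord tone.
It is approached by step down from C4 and left by leap up to Gb4.
Step in, leap out — an escape tone.
The harmony at that moment is C major triad (C, E, G); B2 is not a chord tone.
It is approached by step down from C3 and left by step up to C3.
Step away and step back to the same note — a neighbor tone (lower neighbor).

G3 (beat 2) — appoggiatura; B3 (beat 5) — escape tone; B2 (beat 8) — neighbor tone.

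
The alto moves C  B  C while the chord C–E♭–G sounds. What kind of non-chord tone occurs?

The harmony at that moment is C minor triad (C, E♭, G); B is not a chord tone.
It is approached by step down from C and left by step up to C.
Step away and step back to the same note — a neighbor tone (lower neighbor).

B is a neighbor tone.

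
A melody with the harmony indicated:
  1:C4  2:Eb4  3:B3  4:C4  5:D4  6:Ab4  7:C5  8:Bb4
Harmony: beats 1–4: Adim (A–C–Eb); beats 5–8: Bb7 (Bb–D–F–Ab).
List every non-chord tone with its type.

The harmony at that moment is A diminished triad (A, C, Eb); B3 is not a chord tone.
It is approached by leap down from Eb4 and left by step up to C4.
Leap in, step out — an appoggiatura.
The harmony at that moment is Bb dominant seventh chord (Bb, D, F, Ab); C5 is not a chord tone.
It is approached by leap up from Ab4 and left by step down to Bb4.
Leap in, step out — an appoggiatura.

B3 (beat 3) — appoggiatura; C5 (beat 7) — appoggiatura.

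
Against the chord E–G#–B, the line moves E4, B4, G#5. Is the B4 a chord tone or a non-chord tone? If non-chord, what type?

E major triad contains E, G#, B; B is the fifth, so it is a chord tone.

Chord tone (the fifth of E major triad).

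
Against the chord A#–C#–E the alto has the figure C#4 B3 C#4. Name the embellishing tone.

B3 is a neighbor tone.

The harmony at that moment is A# diminished triad (A#, C#, E); B3 is not a chord tone.
It is approached by step down from C#4 and left by step up to C#4.
Step away and step back to the same note — a neighbor tone (lower neighbor).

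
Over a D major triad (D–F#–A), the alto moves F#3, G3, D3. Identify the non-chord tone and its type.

G3 is an escape tone.

The harmony at that moment is D major triad (D, F#, A); G3 is not a chord tone.
It is approached by step up from F#3 and left by leap down to D3.
Step in, leap out — an escape tone.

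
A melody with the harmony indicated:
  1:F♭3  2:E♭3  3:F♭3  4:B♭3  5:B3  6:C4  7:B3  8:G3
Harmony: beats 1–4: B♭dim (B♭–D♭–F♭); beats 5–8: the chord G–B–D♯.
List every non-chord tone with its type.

E♭3 (beat 2) — neighbor tone; C4 (beat 6) — neighbor tone.

The harmony at that moment is B♭ diminished triad (B♭, D♭, F♭); E♭3 is not a chord tone.
It is approached by step down from F♭3 and left by step up to F♭3.
Step away and step back to the same note — a neighbor tone (lower neighbor).
The harmony at that moment is G augmented triad (G, B, D♯); C4 is not a chord tone.
It is approached by step up from B3 and left by step down to B3.
Step away and step back to the same note — a neighbor tone (upper neighbor).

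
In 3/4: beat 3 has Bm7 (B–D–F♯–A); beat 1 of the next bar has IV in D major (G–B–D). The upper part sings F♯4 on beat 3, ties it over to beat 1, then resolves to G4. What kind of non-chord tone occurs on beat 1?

The harmony at that moment is G major triad (G, B, D); F♯4 is not a chord tone.
It is held over (the same pitch as the preceding F♯4) and left by step up to G4.
Held over from the previous chord and resolving up by step — a retardation.

Retardation.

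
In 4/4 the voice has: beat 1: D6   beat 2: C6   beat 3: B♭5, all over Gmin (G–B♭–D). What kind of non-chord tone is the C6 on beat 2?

Passing tone.

The harmony at that moment is G minor triad (G, B♭, D); C6 is not a chord tone.
It is approached by step down from D6 and left by step down to B♭5.
Step in, step out in the same direction — a passing tone.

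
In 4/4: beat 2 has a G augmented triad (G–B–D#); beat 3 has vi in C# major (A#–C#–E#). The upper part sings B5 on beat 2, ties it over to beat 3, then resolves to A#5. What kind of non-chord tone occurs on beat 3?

The harmony at that moment is A# minor triad (A#, C#, E#); B5 is not a chord tone.
It is held over (the same pitch as the preceding B5) and left by step down to A#5.
Held over from the previous chord and resolving down by step — a suspension.

Suspension.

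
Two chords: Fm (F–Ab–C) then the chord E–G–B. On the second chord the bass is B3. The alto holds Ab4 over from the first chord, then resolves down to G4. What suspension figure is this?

At the second chord the bass is B3. The suspended Ab4 lies a seventh above the bass; after resolving down by step to G4, the interval above the bass becomes a sixth.
Suspension figures are named by those two intervals: 7–6.

7–6 suspension.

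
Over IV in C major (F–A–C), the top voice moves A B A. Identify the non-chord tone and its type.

B is a neighbor tone.

The harmony at that moment is F major triad (F, A, C); B is not a chord tone.
It is approached by step up from A and left by step down to A.
Step away and step back to the same note — a neighbor tone (upper neighbor).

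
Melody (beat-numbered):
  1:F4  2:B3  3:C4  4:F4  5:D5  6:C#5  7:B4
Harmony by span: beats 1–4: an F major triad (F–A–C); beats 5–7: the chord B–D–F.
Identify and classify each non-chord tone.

The harmony at that moment is F major triad (F, A, C); B3 is not a chord tone.
It is approached by leap down from F4 and left by step up to C4.
Leap in, step out — an appoggiatura.
The harmony at that moment is B diminished triad (B, D, F); C#5 is not a chord tone.
It is approached by step down from D5 and left by step down to B4.
Step in, step out in the same direction — a passing tone.

B3 (beat 2) — appoggiatura; C#5 (beat 6) — passing tone.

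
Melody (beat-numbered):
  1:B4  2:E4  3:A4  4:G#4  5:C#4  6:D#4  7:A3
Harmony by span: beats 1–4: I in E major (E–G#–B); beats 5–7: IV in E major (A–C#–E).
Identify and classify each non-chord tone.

A4 (beat 3) — appoggiatura; D#4 (beat 6) — escape tone.

The harmony at that moment is E major triad (E, G#, B); A4 is not a chord tone.
It is approached by leap up from E4 and left by step down to G#4.
Leap in, step out — an appoggiatura.
The harmony at that moment is A major triad (A, C#, E); D#4 is not a chord tone.
It is approached by step up from C#4 and left by leap down to A3.
Step in, leap out — an escape tone.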